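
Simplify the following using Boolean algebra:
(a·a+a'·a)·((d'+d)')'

(a·a+a'·a)·((d'+d)')'
= a·((d'+d)')'   [distribution]
= a·(d'+d)   [double negation]
= a   [complement / identity]

a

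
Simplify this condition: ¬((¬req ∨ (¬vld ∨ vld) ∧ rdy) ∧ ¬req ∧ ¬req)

req

¬((¬req ∨ (¬vld ∨ vld) ∧ rdy) ∧ ¬req ∧ ¬req)
= ¬((¬req ∨ rdy) ∧ ¬req ∧ ¬req)   — complement / identity
= ¬(¬req ∧ ¬req)   — absorption
= req ∨ req   — De Morgan
= req   — idempotence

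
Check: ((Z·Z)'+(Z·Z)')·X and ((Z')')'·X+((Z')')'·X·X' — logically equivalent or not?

E1: ((Z·Z)'+(Z·Z)')·X
    = (Z·Z)'·X
    = Z'·X
E2: ((Z')')'·X+((Z')')'·X·X'
    = ((Z')')'·X
    = Z'·X
Both reduce to Z'·X, so they are equivalent.

Yes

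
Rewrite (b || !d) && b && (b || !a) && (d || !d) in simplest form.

b

(b || !d) && b && (b || !a) && (d || !d)
= b && (b || !a) && (d || !d)   (absorption)
= b && (b || !a)   (complement / identity)
= b   (absorption)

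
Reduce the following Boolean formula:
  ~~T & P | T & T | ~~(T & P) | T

T

~~T & P | T & T | ~~(T & P) | T
= ~~T & P | T | ~~(T & P) | T
= ~~T & P | T | T & P | T
= T & P | T | T & P | T
= T & P | T
= T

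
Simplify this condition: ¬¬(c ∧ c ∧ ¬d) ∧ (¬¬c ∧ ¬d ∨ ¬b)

c ∧ ¬d

¬¬(c ∧ c ∧ ¬d) ∧ (¬¬c ∧ ¬d ∨ ¬b)
= ¬¬(c ∧ ¬d) ∧ (¬¬c ∧ ¬d ∨ ¬b)
= ¬¬(c ∧ ¬d) ∧ (c ∧ ¬d ∨ ¬b)
= c ∧ ¬d ∧ (c ∧ ¬d ∨ ¬b)
= c ∧ ¬d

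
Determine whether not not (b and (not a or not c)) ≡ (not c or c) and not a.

E1: not not (b and (not a or not c))
    = b and (not a or not c)   (double negation)
E2: (not c or c) and not a
    = not a   (complement / identity)
These differ: at a=0, b=0, c=0, E1 = 0 but E2 = 1.

No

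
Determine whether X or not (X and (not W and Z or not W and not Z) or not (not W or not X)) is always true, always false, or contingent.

always true

X or not (X and (not W and Z or not W and not Z) or not (not W or not X))
= X or not (X and not W or not (not W or not X))   [distribution]
= X or not (X and not W or W and X)   [De Morgan]
= X or not X   [distribution]
= True   [complement]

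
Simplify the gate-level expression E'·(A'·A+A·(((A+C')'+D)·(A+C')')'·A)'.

E'·A'

E'·(A'·A+A·(((A+C')'+D)·(A+C')')'·A)'
= E'·(A'·A+A·((A+C')')'·A)'   [absorption]
= E'·(A'·A+A·(A+C')·A)'   [double negation]
= E'·(A'·A+A·A)'   [absorption]
= E'·A'   [distribution]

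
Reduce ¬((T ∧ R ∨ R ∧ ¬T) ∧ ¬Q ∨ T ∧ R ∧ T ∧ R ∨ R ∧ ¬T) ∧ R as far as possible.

False

¬((T ∧ R ∨ R ∧ ¬T) ∧ ¬Q ∨ T ∧ R ∧ T ∧ R ∨ R ∧ ¬T) ∧ R
= ¬((T ∧ R ∨ R ∧ ¬T) ∧ ¬Q ∨ T ∧ R ∨ R ∧ ¬T) ∧ R   (idempotence)
= ¬(T ∧ R ∨ R ∧ ¬T) ∧ R   (absorption)
= ¬R ∧ R   (distribution)
= False   (complement)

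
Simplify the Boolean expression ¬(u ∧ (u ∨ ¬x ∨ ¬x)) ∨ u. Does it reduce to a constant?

True

¬(u ∧ (u ∨ ¬x ∨ ¬x)) ∨ u
= ¬(u ∧ (u ∨ ¬x)) ∨ u
= ¬u ∨ u
= True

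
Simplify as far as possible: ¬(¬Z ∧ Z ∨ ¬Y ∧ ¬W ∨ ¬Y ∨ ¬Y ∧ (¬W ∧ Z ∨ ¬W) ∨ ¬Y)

Y

¬(¬Z ∧ Z ∨ ¬Y ∧ ¬W ∨ ¬Y ∨ ¬Y ∧ (¬W ∧ Z ∨ ¬W) ∨ ¬Y)
= ¬(¬Z ∧ Z ∨ ¬Y ∧ ¬W ∨ ¬Y ∨ ¬Y ∧ ¬W ∨ ¬Y)   — absorption
= ¬(¬Y ∧ ¬W ∨ ¬Y ∨ ¬Y ∧ ¬W ∨ ¬Y)   — complement / identity
= ¬(¬Y ∧ ¬W ∨ ¬Y)   — idempotence
= ¬¬Y   — absorption
= Y   — double negation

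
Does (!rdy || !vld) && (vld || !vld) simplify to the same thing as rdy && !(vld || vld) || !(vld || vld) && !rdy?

No

E1: (!rdy || !vld) && (vld || !vld)
    = !rdy || !vld
E2: rdy && !(vld || vld) || !(vld || vld) && !rdy
    = !(vld || vld)
    = !vld
These differ: at rdy=0, vld=1, E1 = 1 but E2 = 0.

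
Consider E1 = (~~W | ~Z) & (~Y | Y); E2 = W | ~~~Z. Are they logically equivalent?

E1: (~~W | ~Z) & (~Y | Y)
    = (W | ~Z) & (~Y | Y)
    = W | ~Z
E2: W | ~~~Z
    = W | ~Z
Both reduce to W | ~Z, so they are equivalent.

Yes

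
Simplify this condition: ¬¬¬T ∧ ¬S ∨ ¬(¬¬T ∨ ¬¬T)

¬T

¬¬¬T ∧ ¬S ∨ ¬(¬¬T ∨ ¬¬T)
= ¬¬¬T ∧ ¬S ∨ ¬¬¬T
= ¬¬¬T
= ¬T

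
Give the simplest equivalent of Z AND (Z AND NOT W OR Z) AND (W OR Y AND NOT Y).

Z AND W

Z AND (Z AND NOT W OR Z) AND (W OR Y AND NOT Y)
= Z AND Z AND (W OR Y AND NOT Y)   (absorption)
= Z AND Z AND W   (complement / identity)
= Z AND W   (idempotence)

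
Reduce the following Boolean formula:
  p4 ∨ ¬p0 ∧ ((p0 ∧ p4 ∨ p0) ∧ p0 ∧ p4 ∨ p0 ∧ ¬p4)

p4 ∨ ¬p0 ∧ ((p0 ∧ p4 ∨ p0) ∧ p0 ∧ p4 ∨ p0 ∧ ¬p4)
= p4 ∨ ¬p0 ∧ (p0 ∧ p4 ∨ p0 ∧ ¬p4)
= p4 ∨ ¬p0 ∧ p0
= p4

p4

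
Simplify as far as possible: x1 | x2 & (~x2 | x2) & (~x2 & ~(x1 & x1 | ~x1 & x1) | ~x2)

x1

x1 | x2 & (~x2 | x2) & (~x2 & ~(x1 & x1 | ~x1 & x1) | ~x2)
= x1 | x2 & (~x2 & ~(x1 & x1 | ~x1 & x1) | ~x2)   (complement / identity)
= x1 | x2 & (~x2 & ~x1 | ~x2)   (distribution)
= x1 | x2 & ~x2   (absorption)
= x1   (complement / identity)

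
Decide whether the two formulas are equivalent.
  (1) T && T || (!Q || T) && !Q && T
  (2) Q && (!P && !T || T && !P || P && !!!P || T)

E1: T && T || (!Q || T) && !Q && T
    = (T || (!Q || T) && !Q) && T   [distribution]
    = (T || !Q) && T   [absorption]
    = T   [absorption]
E2: Q && (!P && !T || T && !P || P && !!!P || T)
    = Q && (!P || P && !!!P || T)   [distribution]
    = Q && (!P || P && !P || T)   [double negation]
    = Q && (!P || T)   [complement / identity]
These differ: at P=1, Q=0, T=1, E1 = 1 but E2 = 0.

No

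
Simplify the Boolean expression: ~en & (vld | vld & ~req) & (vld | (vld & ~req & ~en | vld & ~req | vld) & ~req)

~en & vld

~en & (vld | vld & ~req) & (vld | (vld & ~req & ~en | vld & ~req | vld) & ~req)
= ~en & (vld | vld & ~req) & (vld | (vld & ~req | vld) & ~req)   — absorption
= ~en & (vld | vld & ~req) & (vld | vld & ~req)   — absorption
= ~en & (vld | vld & ~req)   — idempotence
= ~en & vld   — absorption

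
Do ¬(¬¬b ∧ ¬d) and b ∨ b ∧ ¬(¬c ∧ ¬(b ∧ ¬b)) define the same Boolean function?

E1: ¬(¬¬b ∧ ¬d)
    = ¬b ∨ d   [De Morgan]
E2: b ∨ b ∧ ¬(¬c ∧ ¬(b ∧ ¬b))
    = b ∨ b ∧ (c ∨ b ∧ ¬b)   [De Morgan]
    = b ∨ b ∧ c   [complement / identity]
    = b   [absorption]
These differ: at b=0, c=0, d=0, E1 = 1 but E2 = 0.

No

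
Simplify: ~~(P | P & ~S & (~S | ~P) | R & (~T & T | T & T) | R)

~~(P | P & ~S & (~S | ~P) | R & (~T & T | T & T) | R)
= ~~(P | P & ~S & (~S | ~P) | R & T | R)   — distribution
= ~~(P | P & ~S | R & T | R)   — absorption
= ~~(P | R & T | R)   — absorption
= ~~(P | R)   — absorption
= P | R   — double negation

P | R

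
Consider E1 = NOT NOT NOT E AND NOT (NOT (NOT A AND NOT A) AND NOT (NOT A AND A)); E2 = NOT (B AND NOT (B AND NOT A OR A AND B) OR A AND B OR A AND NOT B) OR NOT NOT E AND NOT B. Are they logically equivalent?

E1: NOT NOT NOT E AND NOT (NOT (NOT A AND NOT A) AND NOT (NOT A AND A))
    = NOT E AND NOT (NOT (NOT A AND NOT A) AND NOT (NOT A AND A))   (double negation)
    = NOT E AND (NOT A AND NOT A OR NOT A AND A)   (De Morgan)
    = NOT E AND NOT A   (distribution)
E2: NOT (B AND NOT (B AND NOT A OR A AND B) OR A AND B OR A AND NOT B) OR NOT NOT E AND NOT B
    = NOT (B AND NOT B OR A AND B OR A AND NOT B) OR NOT NOT E AND NOT B   (distribution)
    = NOT (B AND NOT B OR A AND B OR A AND NOT B) OR E AND NOT B   (double negation)
    = NOT (A AND B OR A AND NOT B) OR E AND NOT B   (complement / identity)
    = NOT A OR E AND NOT B   (distribution)
These differ: at A=0, B=0, E=1, E1 = 0 but E2 = 1.

No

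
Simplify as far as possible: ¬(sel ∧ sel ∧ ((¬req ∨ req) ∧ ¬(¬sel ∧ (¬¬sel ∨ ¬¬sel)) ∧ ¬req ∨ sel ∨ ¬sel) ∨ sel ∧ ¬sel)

¬sel

¬(sel ∧ sel ∧ ((¬req ∨ req) ∧ ¬(¬sel ∧ (¬¬sel ∨ ¬¬sel)) ∧ ¬req ∨ sel ∨ ¬sel) ∨ sel ∧ ¬sel)
= ¬(sel ∧ sel ∧ ((¬req ∨ req) ∧ ¬(¬sel ∧ ¬¬sel) ∧ ¬req ∨ sel ∨ ¬sel) ∨ sel ∧ ¬sel)   (idempotence)
= ¬(sel ∧ sel ∧ ((¬req ∨ req) ∧ (sel ∨ ¬sel) ∧ ¬req ∨ sel ∨ ¬sel) ∨ sel ∧ ¬sel)   (De Morgan)
= ¬(sel ∧ sel ∧ ((sel ∨ ¬sel) ∧ ¬req ∨ sel ∨ ¬sel) ∨ sel ∧ ¬sel)   (complement / identity)
= ¬(sel ∧ sel ∧ (sel ∨ ¬sel) ∨ sel ∧ ¬sel)   (absorption)
= ¬(sel ∧ sel ∨ sel ∧ ¬sel)   (complement / identity)
= ¬sel   (distribution)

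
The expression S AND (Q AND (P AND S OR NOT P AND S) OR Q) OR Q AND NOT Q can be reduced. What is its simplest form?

S AND (Q AND (P AND S OR NOT P AND S) OR Q) OR Q AND NOT Q
= S AND (Q AND S OR Q) OR Q AND NOT Q   (distribution)
= S AND Q OR Q AND NOT Q   (absorption)
= S AND Q   (complement / identity)

S AND Q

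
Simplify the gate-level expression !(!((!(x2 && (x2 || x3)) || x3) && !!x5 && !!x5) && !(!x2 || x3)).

!(!((!(x2 && (x2 || x3)) || x3) && !!x5 && !!x5) && !(!x2 || x3))
= !(!((!x2 || x3) && !!x5 && !!x5) && !(!x2 || x3))   [absorption]
= (!x2 || x3) && !!x5 && !!x5 || !x2 || x3   [De Morgan]
= (!x2 || x3) && !!x5 || !x2 || x3   [idempotence]
= (!x2 || x3) && x5 || !x2 || x3   [double negation]
= !x2 || x3   [absorption]

!x2 || x3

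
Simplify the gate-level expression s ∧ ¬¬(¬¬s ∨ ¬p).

s ∧ ¬¬(¬¬s ∨ ¬p)
= s ∧ (¬¬s ∨ ¬p)   (double negation)
= s ∧ (s ∨ ¬p)   (double negation)
= s   (absorption)

s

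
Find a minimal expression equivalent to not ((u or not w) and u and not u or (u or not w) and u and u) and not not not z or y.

not u and not z or y

not ((u or not w) and u and not u or (u or not w) and u and u) and not not not z or y
= not ((u or not w) and u) and not not not z or y   (distribution)
= not u and not not not z or y   (absorption)
= not u and not z or y   (double negation)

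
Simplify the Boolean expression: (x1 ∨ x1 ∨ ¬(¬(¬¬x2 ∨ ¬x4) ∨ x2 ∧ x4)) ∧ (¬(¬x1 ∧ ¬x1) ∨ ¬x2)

x1 ∨ ¬x4 ∧ ¬x2

(x1 ∨ x1 ∨ ¬(¬(¬¬x2 ∨ ¬x4) ∨ x2 ∧ x4)) ∧ (¬(¬x1 ∧ ¬x1) ∨ ¬x2)
= (x1 ∨ x1 ∨ ¬(¬(¬¬x2 ∨ ¬x4) ∨ x2 ∧ x4)) ∧ (x1 ∨ x1 ∨ ¬x2)   [De Morgan]
= (x1 ∨ x1 ∨ ¬(¬x2 ∧ x4 ∨ x2 ∧ x4)) ∧ (x1 ∨ x1 ∨ ¬x2)   [De Morgan]
= (x1 ∨ x1 ∨ ¬x4) ∧ (x1 ∨ x1 ∨ ¬x2)   [distribution]
= x1 ∨ x1 ∨ ¬x4 ∧ ¬x2   [distribution]
= x1 ∨ ¬x4 ∧ ¬x2   [idempotence]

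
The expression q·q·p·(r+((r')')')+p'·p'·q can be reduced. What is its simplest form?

q

q·q·p·(r+((r')')')+p'·p'·q
= q·q·p·(r+r')+p'·p'·q   (double negation)
= q·q·p+p'·p'·q   (complement / identity)
= q·p+p'·p'·q   (idempotence)
= q·p+p'·q   (idempotence)
= q   (distribution)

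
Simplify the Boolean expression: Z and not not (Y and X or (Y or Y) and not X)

Z and Y

Z and not not (Y and X or (Y or Y) and not X)
= Z and not not (Y and X or Y and not X)
= Z and not not Y
= Z and Y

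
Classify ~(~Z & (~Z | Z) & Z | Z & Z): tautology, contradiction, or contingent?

contingent

~(~Z & (~Z | Z) & Z | Z & Z)
= ~(~Z & Z | Z & Z)
= ~Z
This depends on Z, so it is not a constant.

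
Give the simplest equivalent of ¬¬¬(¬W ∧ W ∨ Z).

¬¬¬(¬W ∧ W ∨ Z)
= ¬(¬W ∧ W ∨ Z)
= ¬Z

¬Z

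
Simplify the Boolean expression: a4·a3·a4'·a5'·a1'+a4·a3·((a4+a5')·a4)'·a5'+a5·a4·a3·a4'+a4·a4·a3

a4·a3

a4·a3·a4'·a5'·a1'+a4·a3·((a4+a5')·a4)'·a5'+a5·a4·a3·a4'+a4·a4·a3
= a4·a3·a4'·a5'·a1'+a4·a3·a4'·a5'+a5·a4·a3·a4'+a4·a4·a3
= a4·a3·a4'·a5'+a5·a4·a3·a4'+a4·a4·a3
= a4·a3·a4'+a4·a4·a3
= a4·a3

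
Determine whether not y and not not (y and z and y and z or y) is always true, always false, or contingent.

always false

not y and not not (y and z and y and z or y)
= not y and not not (y and z or y)   — idempotence
= not y and (y and z or y)   — double negation
= not y and y   — absorption
= False   — complement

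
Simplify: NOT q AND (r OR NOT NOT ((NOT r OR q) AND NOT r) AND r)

NOT q AND r

NOT q AND (r OR NOT NOT ((NOT r OR q) AND NOT r) AND r)
= NOT q AND (r OR NOT NOT NOT r AND r)   (absorption)
= NOT q AND (r OR NOT r AND r)   (double negation)
= NOT q AND r   (complement / identity)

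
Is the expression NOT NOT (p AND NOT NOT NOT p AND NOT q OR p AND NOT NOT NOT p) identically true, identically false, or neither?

identically false

NOT NOT (p AND NOT NOT NOT p AND NOT q OR p AND NOT NOT NOT p)
= p AND NOT NOT NOT p AND NOT q OR p AND NOT NOT NOT p   (double negation)
= p AND NOT NOT NOT p   (absorption)
= p AND NOT p   (double negation)
= FALSE   (complement)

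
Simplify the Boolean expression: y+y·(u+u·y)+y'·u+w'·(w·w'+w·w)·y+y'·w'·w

y+u

y+y·(u+u·y)+y'·u+w'·(w·w'+w·w)·y+y'·w'·w
= y+y·(u+u·y)+y'·u+w'·w·y+y'·w'·w   [distribution]
= y+y·(u+u·y)+y'·u+w'·w   [distribution]
= y+y·(u+u·y)+y'·u   [complement / identity]
= y+y·u+y'·u   [absorption]
= y+u   [distribution]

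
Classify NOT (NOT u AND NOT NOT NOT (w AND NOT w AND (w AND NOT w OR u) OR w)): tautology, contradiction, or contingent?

contingent

NOT (NOT u AND NOT NOT NOT (w AND NOT w AND (w AND NOT w OR u) OR w))
= NOT (NOT u AND NOT NOT NOT (w AND NOT w OR w))
= NOT (NOT u AND NOT NOT NOT w)
= u OR NOT NOT w
= u OR w
This depends on u, w, so it is not a constant.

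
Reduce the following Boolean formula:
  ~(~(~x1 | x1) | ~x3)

~(~(~x1 | x1) | ~x3)
= (~x1 | x1) & x3   — De Morgan
= x3   — complement / identity

x3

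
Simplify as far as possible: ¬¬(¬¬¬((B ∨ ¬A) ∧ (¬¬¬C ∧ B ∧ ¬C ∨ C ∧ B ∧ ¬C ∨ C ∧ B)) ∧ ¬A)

¬B ∧ ¬A

¬¬(¬¬¬((B ∨ ¬A) ∧ (¬¬¬C ∧ B ∧ ¬C ∨ C ∧ B ∧ ¬C ∨ C ∧ B)) ∧ ¬A)
= ¬¬(¬¬¬((B ∨ ¬A) ∧ (¬C ∧ B ∧ ¬C ∨ C ∧ B ∧ ¬C ∨ C ∧ B)) ∧ ¬A)   [double negation]
= ¬¬(¬¬¬((B ∨ ¬A) ∧ (B ∧ ¬C ∨ C ∧ B)) ∧ ¬A)   [distribution]
= ¬¬(¬¬¬((B ∨ ¬A) ∧ B) ∧ ¬A)   [distribution]
= ¬¬(¬((B ∨ ¬A) ∧ B) ∧ ¬A)   [double negation]
= ¬¬(¬B ∧ ¬A)   [absorption]
= ¬B ∧ ¬A   [double negation]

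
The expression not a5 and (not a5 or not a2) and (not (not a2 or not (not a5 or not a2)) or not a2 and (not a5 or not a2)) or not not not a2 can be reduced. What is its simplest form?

not a5 and (not a5 or not a2) and (not (not a2 or not (not a5 or not a2)) or not a2 and (not a5 or not a2)) or not not not a2
= not a5 and (not (not a2 or not (not a5 or not a2)) or not a2 and (not a5 or not a2)) or not not not a2
= not a5 and (a2 and (not a5 or not a2) or not a2 and (not a5 or not a2)) or not not not a2
= not a5 and (not a5 or not a2) or not not not a2
= not a5 or not not not a2
= not a5 or not a2

not a5 or not a2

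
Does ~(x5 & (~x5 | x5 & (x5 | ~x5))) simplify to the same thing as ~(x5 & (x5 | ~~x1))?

Yes

E1: ~(x5 & (~x5 | x5 & (x5 | ~x5)))
    = ~(x5 & (~x5 | x5))
    = ~x5
E2: ~(x5 & (x5 | ~~x1))
    = ~(x5 & (x5 | x1))
    = ~x5
Both reduce to ~x5, so they are equivalent.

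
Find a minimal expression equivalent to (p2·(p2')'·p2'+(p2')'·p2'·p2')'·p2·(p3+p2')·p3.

p2·p3

(p2·(p2')'·p2'+(p2')'·p2'·p2')'·p2·(p3+p2')·p3
= ((p2')'·p2')'·p2·(p3+p2')·p3   — distribution
= (p2'+p2)·p2·(p3+p2')·p3   — De Morgan
= (p2'+p2)·p2·p3   — absorption
= p2·p3   — complement / identity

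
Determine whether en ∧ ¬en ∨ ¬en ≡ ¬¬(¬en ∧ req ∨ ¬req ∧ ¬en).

E1: en ∧ ¬en ∨ ¬en
    = ¬en   (complement / identity)
E2: ¬¬(¬en ∧ req ∨ ¬req ∧ ¬en)
    = ¬¬¬en   (distribution)
    = ¬en   (double negation)
Both reduce to ¬en, so they are equivalent.

Yes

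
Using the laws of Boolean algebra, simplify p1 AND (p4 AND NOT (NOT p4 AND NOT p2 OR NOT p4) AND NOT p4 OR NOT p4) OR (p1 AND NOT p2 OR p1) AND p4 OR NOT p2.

p1 AND (p4 AND NOT (NOT p4 AND NOT p2 OR NOT p4) AND NOT p4 OR NOT p4) OR (p1 AND NOT p2 OR p1) AND p4 OR NOT p2
= p1 AND (p4 AND NOT (NOT p4 AND NOT p2 OR NOT p4) AND NOT p4 OR NOT p4) OR p1 AND p4 OR NOT p2   — absorption
= p1 AND (p4 AND NOT NOT p4 AND NOT p4 OR NOT p4) OR p1 AND p4 OR NOT p2   — absorption
= p1 AND (p4 AND p4 AND NOT p4 OR NOT p4) OR p1 AND p4 OR NOT p2   — double negation
= p1 AND (p4 AND NOT p4 OR NOT p4) OR p1 AND p4 OR NOT p2   — idempotence
= p1 AND NOT p4 OR p1 AND p4 OR NOT p2   — complement / identity
= p1 OR NOT p2   — distribution

p1 OR NOT p2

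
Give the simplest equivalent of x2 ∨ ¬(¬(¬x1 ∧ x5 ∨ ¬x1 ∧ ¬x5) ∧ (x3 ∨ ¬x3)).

x2 ∨ ¬x1

x2 ∨ ¬(¬(¬x1 ∧ x5 ∨ ¬x1 ∧ ¬x5) ∧ (x3 ∨ ¬x3))
= x2 ∨ ¬¬(¬x1 ∧ x5 ∨ ¬x1 ∧ ¬x5)   [complement / identity]
= x2 ∨ ¬¬¬x1   [distribution]
= x2 ∨ ¬x1   [double negation]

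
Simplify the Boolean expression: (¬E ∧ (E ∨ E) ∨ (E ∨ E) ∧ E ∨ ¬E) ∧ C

(¬E ∧ (E ∨ E) ∨ (E ∨ E) ∧ E ∨ ¬E) ∧ C
= (E ∨ E ∨ ¬E) ∧ C   (distribution)
= (E ∨ ¬E) ∧ C   (idempotence)
= C   (complement / identity)

C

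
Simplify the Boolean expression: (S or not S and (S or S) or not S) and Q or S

Q or S

(S or not S and (S or S) or not S) and Q or S
= (S or not S and S or not S) and Q or S   — idempotence
= (S or not S) and Q or S   — complement / identity
= Q or S   — complement / identity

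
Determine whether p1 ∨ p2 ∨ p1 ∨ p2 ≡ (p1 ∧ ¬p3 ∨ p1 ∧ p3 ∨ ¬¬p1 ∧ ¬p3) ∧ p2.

No

E1: p1 ∨ p2 ∨ p1 ∨ p2
    = p1 ∨ p2   — idempotence
E2: (p1 ∧ ¬p3 ∨ p1 ∧ p3 ∨ ¬¬p1 ∧ ¬p3) ∧ p2
    = (p1 ∨ ¬¬p1 ∧ ¬p3) ∧ p2   — distribution
    = (p1 ∨ p1 ∧ ¬p3) ∧ p2   — double negation
    = p1 ∧ p2   — absorption
These differ: at p1=1, p2=0, p3=0, E1 = 1 but E2 = 0.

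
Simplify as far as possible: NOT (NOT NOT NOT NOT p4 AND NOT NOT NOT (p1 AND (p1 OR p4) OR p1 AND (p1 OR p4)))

NOT (NOT NOT NOT NOT p4 AND NOT NOT NOT (p1 AND (p1 OR p4) OR p1 AND (p1 OR p4)))
= NOT (NOT NOT NOT NOT p4 AND NOT NOT NOT (p1 AND (p1 OR p4)))   (idempotence)
= NOT (NOT NOT p4 AND NOT NOT NOT (p1 AND (p1 OR p4)))   (double negation)
= NOT (NOT NOT p4 AND NOT NOT NOT p1)   (absorption)
= NOT p4 OR NOT NOT p1   (De Morgan)
= NOT p4 OR p1   (double negation)

NOT p4 OR p1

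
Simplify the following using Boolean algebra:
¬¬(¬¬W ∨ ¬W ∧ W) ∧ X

¬¬(¬¬W ∨ ¬W ∧ W) ∧ X
= ¬¬¬¬W ∧ X   (complement / identity)
= ¬¬W ∧ X   (double negation)
= W ∧ X   (double negation)

W ∧ X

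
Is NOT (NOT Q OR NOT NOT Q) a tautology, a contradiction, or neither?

NOT (NOT Q OR NOT NOT Q)
= Q AND NOT Q   — De Morgan
= FALSE   — complement

contradiction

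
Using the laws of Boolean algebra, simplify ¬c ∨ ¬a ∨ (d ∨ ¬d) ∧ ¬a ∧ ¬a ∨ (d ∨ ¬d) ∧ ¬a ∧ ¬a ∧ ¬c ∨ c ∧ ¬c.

¬c ∨ ¬a

¬c ∨ ¬a ∨ (d ∨ ¬d) ∧ ¬a ∧ ¬a ∨ (d ∨ ¬d) ∧ ¬a ∧ ¬a ∧ ¬c ∨ c ∧ ¬c
= ¬c ∨ ¬a ∨ (d ∨ ¬d) ∧ ¬a ∧ ¬a ∨ (d ∨ ¬d) ∧ ¬a ∧ ¬a ∧ ¬c
= ¬c ∨ ¬a ∨ (d ∨ ¬d) ∧ ¬a ∧ ¬a
= ¬c ∨ ¬a ∨ ¬a ∧ ¬a
= ¬c ∨ ¬a ∨ ¬a
= ¬c ∨ ¬a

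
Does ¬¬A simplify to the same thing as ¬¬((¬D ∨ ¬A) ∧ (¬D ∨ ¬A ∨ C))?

No

E1: ¬¬A
    = A   [double negation]
E2: ¬¬((¬D ∨ ¬A) ∧ (¬D ∨ ¬A ∨ C))
    = ¬¬(¬D ∨ ¬A)   [absorption]
    = ¬D ∨ ¬A   [double negation]
These differ: at A=0, C=0, D=1, E1 = 0 but E2 = 1.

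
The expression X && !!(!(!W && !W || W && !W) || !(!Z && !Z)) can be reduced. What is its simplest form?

X && (W || Z)

X && !!(!(!W && !W || W && !W) || !(!Z && !Z))
= X && !((!W && !W || W && !W) && !Z && !Z)   — De Morgan
= X && !(!W && !Z && !Z)   — distribution
= X && !(!W && !Z)   — idempotence
= X && (W || Z)   — De Morgan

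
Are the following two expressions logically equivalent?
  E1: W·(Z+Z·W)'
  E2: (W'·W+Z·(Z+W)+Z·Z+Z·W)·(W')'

No

E1: W·(Z+Z·W)'
    = W·Z'
E2: (W'·W+Z·(Z+W)+Z·Z+Z·W)·(W')'
    = (W'·W+Z·(Z+W)+Z·(Z+W))·(W')'
    = (Z·(Z+W)+Z·(Z+W))·(W')'
    = Z·(Z+W)·(W')'
    = Z·(W')'
    = Z·W
These differ: at W=1, Z=0, E1 = 1 but E2 = 0.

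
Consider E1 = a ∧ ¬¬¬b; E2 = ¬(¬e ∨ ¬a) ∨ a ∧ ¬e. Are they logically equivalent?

No

E1: a ∧ ¬¬¬b
    = a ∧ ¬b   — double negation
E2: ¬(¬e ∨ ¬a) ∨ a ∧ ¬e
    = e ∧ a ∨ a ∧ ¬e   — De Morgan
    = a   — distribution
These differ: at a=1, b=1, e=0, E1 = 0 but E2 = 1.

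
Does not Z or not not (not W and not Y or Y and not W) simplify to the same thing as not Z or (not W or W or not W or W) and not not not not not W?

Yes

E1: not Z or not not (not W and not Y or Y and not W)
    = not Z or not not not W   (distribution)
    = not Z or not W   (double negation)
E2: not Z or (not W or W or not W or W) and not not not not not W
    = not Z or (not W or W) and not not not not not W   (idempotence)
    = not Z or not not not not not W   (complement / identity)
    = not Z or not not not W   (double negation)
    = not Z or not W   (double negation)
Both reduce to not Z or not W, so they are equivalent.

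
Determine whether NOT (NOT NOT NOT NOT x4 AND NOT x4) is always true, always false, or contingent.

NOT (NOT NOT NOT NOT x4 AND NOT x4)
= NOT NOT NOT x4 OR x4   — De Morgan
= NOT x4 OR x4   — double negation
= TRUE   — complement

always true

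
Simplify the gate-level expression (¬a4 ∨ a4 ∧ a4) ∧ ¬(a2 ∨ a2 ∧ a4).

¬a2

(¬a4 ∨ a4 ∧ a4) ∧ ¬(a2 ∨ a2 ∧ a4)
= (¬a4 ∨ a4 ∧ a4) ∧ ¬a2   — absorption
= (¬a4 ∨ a4) ∧ ¬a2   — idempotence
= ¬a2   — complement / identity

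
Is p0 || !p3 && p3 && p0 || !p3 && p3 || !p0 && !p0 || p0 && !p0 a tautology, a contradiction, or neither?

tautology

p0 || !p3 && p3 && p0 || !p3 && p3 || !p0 && !p0 || p0 && !p0
= p0 || !p3 && p3 || !p0 && !p0 || p0 && !p0
= p0 || !p3 && p3 || !p0
= p0 || !p0
= true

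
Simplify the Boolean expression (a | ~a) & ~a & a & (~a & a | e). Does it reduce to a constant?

0

(a | ~a) & ~a & a & (~a & a | e)
= ~a & a & (~a & a | e)
= ~a & a
= 0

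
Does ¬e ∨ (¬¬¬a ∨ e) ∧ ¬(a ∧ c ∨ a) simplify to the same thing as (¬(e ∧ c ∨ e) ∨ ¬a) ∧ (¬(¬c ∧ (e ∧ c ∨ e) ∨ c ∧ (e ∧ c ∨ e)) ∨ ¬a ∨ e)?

E1: ¬e ∨ (¬¬¬a ∨ e) ∧ ¬(a ∧ c ∨ a)
    = ¬e ∨ (¬¬¬a ∨ e) ∧ ¬a   (absorption)
    = ¬e ∨ (¬a ∨ e) ∧ ¬a   (double negation)
    = ¬e ∨ ¬a   (absorption)
E2: (¬(e ∧ c ∨ e) ∨ ¬a) ∧ (¬(¬c ∧ (e ∧ c ∨ e) ∨ c ∧ (e ∧ c ∨ e)) ∨ ¬a ∨ e)
    = (¬(e ∧ c ∨ e) ∨ ¬a) ∧ (¬(e ∧ c ∨ e) ∨ ¬a ∨ e)   (distribution)
    = ¬(e ∧ c ∨ e) ∨ ¬a   (absorption)
    = ¬e ∨ ¬a   (absorption)
Both reduce to ¬e ∨ ¬a, so they are equivalent.

Yes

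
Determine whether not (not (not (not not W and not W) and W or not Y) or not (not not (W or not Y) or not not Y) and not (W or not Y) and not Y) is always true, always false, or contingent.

contingent

not (not (not (not not W and not W) and W or not Y) or not (not not (W or not Y) or not not Y) and not (W or not Y) and not Y)
= not (not (not (not not W and not W) and W or not Y) or not (W or not Y) and not Y and not (W or not Y) and not Y)
= not (not ((not W or W) and W or not Y) or not (W or not Y) and not Y and not (W or not Y) and not Y)
= not (not (W or not Y) or not (W or not Y) and not Y and not (W or not Y) and not Y)
= not (not (W or not Y) or not (W or not Y) and not Y)
= not not (W or not Y)
= W or not Y
This depends on W, Y, so it is not a constant.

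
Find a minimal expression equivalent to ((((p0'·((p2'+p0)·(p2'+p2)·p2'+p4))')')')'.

((((p0'·((p2'+p0)·(p2'+p2)·p2'+p4))')')')'
= ((p0'·((p2'+p0)·(p2'+p2)·p2'+p4))')'   [double negation]
= ((p0'·((p2'+p0)·p2'+p4))')'   [complement / identity]
= ((p0'·(p2'+p4))')'   [absorption]
= p0'·(p2'+p4)   [double negation]

p0'·(p2'+p4)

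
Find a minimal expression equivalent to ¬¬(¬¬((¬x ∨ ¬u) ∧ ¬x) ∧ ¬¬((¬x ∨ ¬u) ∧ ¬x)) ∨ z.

¬¬(¬¬((¬x ∨ ¬u) ∧ ¬x) ∧ ¬¬((¬x ∨ ¬u) ∧ ¬x)) ∨ z
= ¬¬¬¬((¬x ∨ ¬u) ∧ ¬x) ∨ z
= ¬¬¬¬¬x ∨ z
= ¬¬¬x ∨ z
= ¬x ∨ z

¬x ∨ z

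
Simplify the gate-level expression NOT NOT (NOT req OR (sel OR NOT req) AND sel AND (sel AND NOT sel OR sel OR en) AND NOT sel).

NOT req

NOT NOT (NOT req OR (sel OR NOT req) AND sel AND (sel AND NOT sel OR sel OR en) AND NOT sel)
= NOT NOT (NOT req OR (sel OR NOT req) AND sel AND (sel OR en) AND NOT sel)   — complement / identity
= NOT NOT (NOT req OR (sel OR NOT req) AND sel AND NOT sel)   — absorption
= NOT NOT (NOT req OR sel AND NOT sel)   — absorption
= NOT NOT NOT req   — complement / identity
= NOT req   — double negation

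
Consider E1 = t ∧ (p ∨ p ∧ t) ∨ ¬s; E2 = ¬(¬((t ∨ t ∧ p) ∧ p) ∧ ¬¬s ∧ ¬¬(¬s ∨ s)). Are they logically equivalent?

E1: t ∧ (p ∨ p ∧ t) ∨ ¬s
    = t ∧ p ∨ ¬s   [absorption]
E2: ¬(¬((t ∨ t ∧ p) ∧ p) ∧ ¬¬s ∧ ¬¬(¬s ∨ s))
    = ¬(¬(t ∧ p) ∧ ¬¬s ∧ ¬¬(¬s ∨ s))   [absorption]
    = ¬(¬(t ∧ p) ∧ ¬¬s ∧ (¬s ∨ s))   [double negation]
    = ¬(¬(t ∧ p) ∧ ¬¬s)   [complement / identity]
    = t ∧ p ∨ ¬s   [De Morgan]
Both reduce to t ∧ p ∨ ¬s, so they are equivalent.

Yes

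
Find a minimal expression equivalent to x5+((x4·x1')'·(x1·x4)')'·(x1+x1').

x5+((x4·x1')'·(x1·x4)')'·(x1+x1')
= x5+((x4·x1')'·(x1·x4)')'   [complement / identity]
= x5+x4·x1'+x1·x4   [De Morgan]
= x5+x4   [distribution]

x5+x4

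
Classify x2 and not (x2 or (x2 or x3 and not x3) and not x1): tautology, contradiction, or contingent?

x2 and not (x2 or (x2 or x3 and not x3) and not x1)
= x2 and not (x2 or x2 and not x1)   [complement / identity]
= x2 and not x2   [absorption]
= False   [complement]

contradiction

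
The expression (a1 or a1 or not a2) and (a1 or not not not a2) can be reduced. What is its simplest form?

(a1 or a1 or not a2) and (a1 or not not not a2)
= (a1 or not a2) and (a1 or not not not a2)   [idempotence]
= (a1 or not a2) and (a1 or not a2)   [double negation]
= a1 or not a2   [idempotence]

a1 or not a2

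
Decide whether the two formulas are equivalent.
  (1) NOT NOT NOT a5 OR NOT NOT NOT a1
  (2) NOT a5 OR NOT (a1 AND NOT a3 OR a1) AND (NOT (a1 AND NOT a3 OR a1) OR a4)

E1: NOT NOT NOT a5 OR NOT NOT NOT a1
    = NOT a5 OR NOT NOT NOT a1   [double negation]
    = NOT a5 OR NOT a1   [double negation]
E2: NOT a5 OR NOT (a1 AND NOT a3 OR a1) AND (NOT (a1 AND NOT a3 OR a1) OR a4)
    = NOT a5 OR NOT (a1 AND NOT a3 OR a1)   [absorption]
    = NOT a5 OR NOT a1   [absorption]
Both reduce to NOT a5 OR NOT a1, so they are equivalent.

Yes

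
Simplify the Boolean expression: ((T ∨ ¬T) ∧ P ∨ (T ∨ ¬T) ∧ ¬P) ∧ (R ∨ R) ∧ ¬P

((T ∨ ¬T) ∧ P ∨ (T ∨ ¬T) ∧ ¬P) ∧ (R ∨ R) ∧ ¬P
= (T ∨ ¬T) ∧ (R ∨ R) ∧ ¬P   [distribution]
= (T ∨ ¬T) ∧ R ∧ ¬P   [idempotence]
= R ∧ ¬P   [complement / identity]

R ∧ ¬P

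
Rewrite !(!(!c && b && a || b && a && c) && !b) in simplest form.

b

!(!(!c && b && a || b && a && c) && !b)
= !(!(b && a) && !b)
= b && a || b
= b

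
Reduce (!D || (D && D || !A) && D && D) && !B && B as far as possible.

(!D || (D && D || !A) && D && D) && !B && B
= (!D || D && D) && !B && B
= (!D || D) && !B && B
= !B && B
= false

false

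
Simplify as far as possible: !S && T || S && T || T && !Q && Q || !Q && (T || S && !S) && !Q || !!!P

!S && T || S && T || T && !Q && Q || !Q && (T || S && !S) && !Q || !!!P
= !S && T || S && T || T && !Q && Q || !Q && (T || S && !S) && !Q || !P
= !S && T || S && T || T && !Q && Q || !Q && T && !Q || !P
= T || T && !Q && Q || !Q && T && !Q || !P
= T || T && !Q || !P
= T || !P

T || !P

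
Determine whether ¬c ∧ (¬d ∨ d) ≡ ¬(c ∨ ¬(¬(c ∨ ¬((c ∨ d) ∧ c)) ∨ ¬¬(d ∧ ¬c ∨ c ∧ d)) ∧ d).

E1: ¬c ∧ (¬d ∨ d)
    = ¬c   (complement / identity)
E2: ¬(c ∨ ¬(¬(c ∨ ¬((c ∨ d) ∧ c)) ∨ ¬¬(d ∧ ¬c ∨ c ∧ d)) ∧ d)
    = ¬(c ∨ (c ∨ ¬((c ∨ d) ∧ c)) ∧ ¬(d ∧ ¬c ∨ c ∧ d) ∧ d)   (De Morgan)
    = ¬(c ∨ (c ∨ ¬((c ∨ d) ∧ c)) ∧ ¬d ∧ d)   (distribution)
    = ¬(c ∨ (c ∨ ¬c) ∧ ¬d ∧ d)   (absorption)
    = ¬(c ∨ ¬d ∧ d)   (complement / identity)
    = ¬c   (complement / identity)
Both reduce to ¬c, so they are equivalent.

Yes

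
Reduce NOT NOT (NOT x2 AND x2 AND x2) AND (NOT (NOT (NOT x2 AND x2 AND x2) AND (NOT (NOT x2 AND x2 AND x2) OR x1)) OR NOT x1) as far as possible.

NOT NOT (NOT x2 AND x2 AND x2) AND (NOT (NOT (NOT x2 AND x2 AND x2) AND (NOT (NOT x2 AND x2 AND x2) OR x1)) OR NOT x1)
= NOT NOT (NOT x2 AND x2 AND x2) AND (NOT NOT (NOT x2 AND x2 AND x2) OR NOT x1)   (absorption)
= NOT NOT (NOT x2 AND x2 AND x2)   (absorption)
= NOT x2 AND x2 AND x2   (double negation)
= NOT x2 AND x2   (idempotence)
= FALSE   (complement)

FALSE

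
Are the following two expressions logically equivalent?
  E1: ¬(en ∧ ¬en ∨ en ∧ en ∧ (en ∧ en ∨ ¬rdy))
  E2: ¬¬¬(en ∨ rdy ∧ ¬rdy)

E1: ¬(en ∧ ¬en ∨ en ∧ en ∧ (en ∧ en ∨ ¬rdy))
    = ¬(en ∧ ¬en ∨ en ∧ en)   (absorption)
    = ¬en   (distribution)
E2: ¬¬¬(en ∨ rdy ∧ ¬rdy)
    = ¬¬¬en   (complement / identity)
    = ¬en   (double negation)
Both reduce to ¬en, so they are equivalent.

Yes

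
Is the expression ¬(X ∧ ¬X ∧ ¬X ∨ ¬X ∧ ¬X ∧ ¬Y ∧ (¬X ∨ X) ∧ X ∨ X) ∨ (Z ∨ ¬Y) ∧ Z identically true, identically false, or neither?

neither

¬(X ∧ ¬X ∧ ¬X ∨ ¬X ∧ ¬X ∧ ¬Y ∧ (¬X ∨ X) ∧ X ∨ X) ∨ (Z ∨ ¬Y) ∧ Z
= ¬(X ∧ ¬X ∧ ¬X ∨ ¬X ∧ ¬X ∧ ¬Y ∧ (¬X ∨ X) ∧ X ∨ X) ∨ Z   [absorption]
= ¬(X ∧ ¬X ∧ ¬X ∨ ¬X ∧ ¬X ∧ ¬Y ∧ X ∨ X) ∨ Z   [complement / identity]
= ¬(X ∧ (¬X ∧ ¬X ∨ ¬X ∧ ¬X ∧ ¬Y) ∨ X) ∨ Z   [distribution]
= ¬(X ∧ ¬X ∧ ¬X ∨ X) ∨ Z   [absorption]
= ¬(X ∧ ¬X ∨ X) ∨ Z   [idempotence]
= ¬X ∨ Z   [complement / identity]
This depends on X, Z, so it is not a constant.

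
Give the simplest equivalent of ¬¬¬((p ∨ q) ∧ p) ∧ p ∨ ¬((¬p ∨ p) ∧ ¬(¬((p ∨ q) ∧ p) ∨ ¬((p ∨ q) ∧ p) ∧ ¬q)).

¬¬¬((p ∨ q) ∧ p) ∧ p ∨ ¬((¬p ∨ p) ∧ ¬(¬((p ∨ q) ∧ p) ∨ ¬((p ∨ q) ∧ p) ∧ ¬q))
= ¬¬¬((p ∨ q) ∧ p) ∧ p ∨ ¬((¬p ∨ p) ∧ ¬¬((p ∨ q) ∧ p))   (absorption)
= ¬¬¬((p ∨ q) ∧ p) ∧ p ∨ ¬¬¬((p ∨ q) ∧ p)   (complement / identity)
= ¬¬¬((p ∨ q) ∧ p)   (absorption)
= ¬¬¬p   (absorption)
= ¬p   (double negation)

¬p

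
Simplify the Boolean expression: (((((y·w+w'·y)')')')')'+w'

y'+w'

(((((y·w+w'·y)')')')')'+w'
= (((y·w+w'·y)')')'+w'   (double negation)
= ((y')')'+w'   (distribution)
= y'+w'   (double negation)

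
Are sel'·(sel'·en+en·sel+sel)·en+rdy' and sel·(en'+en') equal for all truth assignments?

E1: sel'·(sel'·en+en·sel+sel)·en+rdy'
    = sel'·(en+sel)·en+rdy'
    = sel'·en+rdy'
E2: sel·(en'+en')
    = sel·en'
These differ: at en=1, rdy=0, sel=0, E1 = 1 but E2 = 0.

No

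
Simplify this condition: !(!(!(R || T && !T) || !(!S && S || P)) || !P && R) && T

!R && T

!(!(!(R || T && !T) || !(!S && S || P)) || !P && R) && T
= !((R || T && !T) && (!S && S || P) || !P && R) && T   [De Morgan]
= !((R || T && !T) && P || !P && R) && T   [complement / identity]
= !(R && P || !P && R) && T   [complement / identity]
= !R && T   [distribution]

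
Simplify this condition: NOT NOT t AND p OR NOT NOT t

t

NOT NOT t AND p OR NOT NOT t
= NOT NOT t   — absorption
= t   — double negation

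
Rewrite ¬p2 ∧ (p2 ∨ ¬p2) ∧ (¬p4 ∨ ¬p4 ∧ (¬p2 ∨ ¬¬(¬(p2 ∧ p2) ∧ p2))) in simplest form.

¬p2 ∧ ¬p4

¬p2 ∧ (p2 ∨ ¬p2) ∧ (¬p4 ∨ ¬p4 ∧ (¬p2 ∨ ¬¬(¬(p2 ∧ p2) ∧ p2)))
= ¬p2 ∧ (p2 ∨ ¬p2) ∧ (¬p4 ∨ ¬p4 ∧ (¬p2 ∨ ¬¬(¬p2 ∧ p2)))   (idempotence)
= ¬p2 ∧ (¬p4 ∨ ¬p4 ∧ (¬p2 ∨ ¬¬(¬p2 ∧ p2)))   (complement / identity)
= ¬p2 ∧ (¬p4 ∨ ¬p4 ∧ (¬p2 ∨ ¬p2 ∧ p2))   (double negation)
= ¬p2 ∧ (¬p4 ∨ ¬p4 ∧ ¬p2)   (complement / identity)
= ¬p2 ∧ ¬p4   (absorption)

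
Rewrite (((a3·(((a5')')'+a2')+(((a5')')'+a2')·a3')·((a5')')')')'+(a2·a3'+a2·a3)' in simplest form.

(((a3·(((a5')')'+a2')+(((a5')')'+a2')·a3')·((a5')')')')'+(a2·a3'+a2·a3)'
= (((((a5')')'+a2')·((a5')')')')'+(a2·a3'+a2·a3)'   (distribution)
= ((((a5')')')')'+(a2·a3'+a2·a3)'   (absorption)
= ((a5')')'+(a2·a3'+a2·a3)'   (double negation)
= a5'+(a2·a3'+a2·a3)'   (double negation)
= a5'+a2'   (distribution)

a5'+a2'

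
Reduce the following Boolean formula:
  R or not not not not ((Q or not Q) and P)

R or not not not not ((Q or not Q) and P)
= R or not not ((Q or not Q) and P)
= R or not not P
= R or P

R or P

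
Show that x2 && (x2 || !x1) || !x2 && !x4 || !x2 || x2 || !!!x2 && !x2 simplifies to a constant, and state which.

true

x2 && (x2 || !x1) || !x2 && !x4 || !x2 || x2 || !!!x2 && !x2
= x2 && (x2 || !x1) || !x2 && !x4 || !x2 || x2 || !x2 && !x2
= x2 || !x2 && !x4 || !x2 || x2 || !x2 && !x2
= x2 || !x2 || x2 || !x2 && !x2
= x2 || !x2 || x2 || !x2
= x2 || !x2
= true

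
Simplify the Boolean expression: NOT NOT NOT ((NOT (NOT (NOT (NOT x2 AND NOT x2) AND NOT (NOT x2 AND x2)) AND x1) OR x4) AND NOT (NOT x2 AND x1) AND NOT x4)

NOT x2 AND x1 OR x4

NOT NOT NOT ((NOT (NOT (NOT (NOT x2 AND NOT x2) AND NOT (NOT x2 AND x2)) AND x1) OR x4) AND NOT (NOT x2 AND x1) AND NOT x4)
= NOT NOT NOT ((NOT ((NOT x2 AND NOT x2 OR NOT x2 AND x2) AND x1) OR x4) AND NOT (NOT x2 AND x1) AND NOT x4)   — De Morgan
= NOT NOT NOT ((NOT (NOT x2 AND x1) OR x4) AND NOT (NOT x2 AND x1) AND NOT x4)   — distribution
= NOT ((NOT (NOT x2 AND x1) OR x4) AND NOT (NOT x2 AND x1) AND NOT x4)   — double negation
= NOT (NOT (NOT x2 AND x1) AND NOT x4)   — absorption
= NOT x2 AND x1 OR x4   — De Morgan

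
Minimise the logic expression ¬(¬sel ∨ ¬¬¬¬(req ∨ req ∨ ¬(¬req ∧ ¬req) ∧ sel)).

sel ∧ ¬req

¬(¬sel ∨ ¬¬¬¬(req ∨ req ∨ ¬(¬req ∧ ¬req) ∧ sel))
= ¬(¬sel ∨ ¬¬¬¬(req ∨ req ∨ (req ∨ req) ∧ sel))
= ¬(¬sel ∨ ¬¬¬¬(req ∨ req))
= ¬(¬sel ∨ ¬¬(req ∨ req))
= sel ∧ ¬(req ∨ req)
= sel ∧ ¬req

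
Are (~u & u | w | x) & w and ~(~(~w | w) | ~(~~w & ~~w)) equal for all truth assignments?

Yes

E1: (~u & u | w | x) & w
    = (w | x) & w   [complement / identity]
    = w   [absorption]
E2: ~(~(~w | w) | ~(~~w & ~~w))
    = ~(~(~w | w) | ~w | ~w)   [De Morgan]
    = ~(~(~w | w) | ~w)   [idempotence]
    = (~w | w) & w   [De Morgan]
    = w   [complement / identity]
Both reduce to w, so they are equivalent.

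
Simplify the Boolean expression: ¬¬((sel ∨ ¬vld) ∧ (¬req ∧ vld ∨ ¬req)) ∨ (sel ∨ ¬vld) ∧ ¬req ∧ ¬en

(sel ∨ ¬vld) ∧ ¬req

¬¬((sel ∨ ¬vld) ∧ (¬req ∧ vld ∨ ¬req)) ∨ (sel ∨ ¬vld) ∧ ¬req ∧ ¬en
= (sel ∨ ¬vld) ∧ (¬req ∧ vld ∨ ¬req) ∨ (sel ∨ ¬vld) ∧ ¬req ∧ ¬en   (double negation)
= (sel ∨ ¬vld) ∧ ¬req ∨ (sel ∨ ¬vld) ∧ ¬req ∧ ¬en   (absorption)
= (sel ∨ ¬vld) ∧ ¬req   (absorption)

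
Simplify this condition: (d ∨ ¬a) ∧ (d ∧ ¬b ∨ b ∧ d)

(d ∨ ¬a) ∧ (d ∧ ¬b ∨ b ∧ d)
= (d ∨ ¬a) ∧ d   (distribution)
= d   (absorption)

d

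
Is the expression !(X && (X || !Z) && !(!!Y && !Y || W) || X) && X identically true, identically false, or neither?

identically false

!(X && (X || !Z) && !(!!Y && !Y || W) || X) && X
= !(X && !(!!Y && !Y || W) || X) && X   (absorption)
= !(X && !(Y && !Y || W) || X) && X   (double negation)
= !(X && !W || X) && X   (complement / identity)
= !X && X   (absorption)
= false   (complement)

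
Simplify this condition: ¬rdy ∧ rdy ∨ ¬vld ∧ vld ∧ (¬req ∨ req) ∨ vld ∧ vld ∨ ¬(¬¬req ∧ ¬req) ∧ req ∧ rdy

¬rdy ∧ rdy ∨ ¬vld ∧ vld ∧ (¬req ∨ req) ∨ vld ∧ vld ∨ ¬(¬¬req ∧ ¬req) ∧ req ∧ rdy
= ¬rdy ∧ rdy ∨ ¬vld ∧ vld ∨ vld ∧ vld ∨ ¬(¬¬req ∧ ¬req) ∧ req ∧ rdy   [complement / identity]
= ¬vld ∧ vld ∨ vld ∧ vld ∨ ¬(¬¬req ∧ ¬req) ∧ req ∧ rdy   [complement / identity]
= ¬vld ∧ vld ∨ vld ∧ vld ∨ (¬req ∨ req) ∧ req ∧ rdy   [De Morgan]
= vld ∨ (¬req ∨ req) ∧ req ∧ rdy   [distribution]
= vld ∨ req ∧ rdy   [complement / identity]

vld ∨ req ∧ rdy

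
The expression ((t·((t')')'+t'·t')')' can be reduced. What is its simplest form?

t'

((t·((t')')'+t'·t')')'
= ((t·t'+t'·t')')'   (double negation)
= t·t'+t'·t'   (double negation)
= t'   (distribution)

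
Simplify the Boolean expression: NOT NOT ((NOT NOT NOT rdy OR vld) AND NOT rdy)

NOT rdy

NOT NOT ((NOT NOT NOT rdy OR vld) AND NOT rdy)
= (NOT NOT NOT rdy OR vld) AND NOT rdy   — double negation
= (NOT rdy OR vld) AND NOT rdy   — double negation
= NOT rdy   — absorption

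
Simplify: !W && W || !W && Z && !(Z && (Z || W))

false

!W && W || !W && Z && !(Z && (Z || W))
= (W || Z && !(Z && (Z || W))) && !W
= (W || Z && !Z) && !W
= W && !W
= false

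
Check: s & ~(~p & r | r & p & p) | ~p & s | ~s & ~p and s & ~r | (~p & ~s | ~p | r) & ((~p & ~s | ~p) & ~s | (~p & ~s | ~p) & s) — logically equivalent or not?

E1: s & ~(~p & r | r & p & p) | ~p & s | ~s & ~p
    = s & ~(~p & r | r & p & p) | ~p   — distribution
    = s & ~(~p & r | r & p) | ~p   — idempotence
    = s & ~r | ~p   — distribution
E2: s & ~r | (~p & ~s | ~p | r) & ((~p & ~s | ~p) & ~s | (~p & ~s | ~p) & s)
    = s & ~r | (~p & ~s | ~p | r) & (~p & ~s | ~p)   — distribution
    = s & ~r | ~p & ~s | ~p   — absorption
    = s & ~r | ~p   — absorption
Both reduce to s & ~r | ~p, so they are equivalent.

Yes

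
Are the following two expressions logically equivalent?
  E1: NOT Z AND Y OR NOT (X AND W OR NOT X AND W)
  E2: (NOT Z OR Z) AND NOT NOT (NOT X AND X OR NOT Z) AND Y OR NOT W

Yes

E1: NOT Z AND Y OR NOT (X AND W OR NOT X AND W)
    = NOT Z AND Y OR NOT W   — distribution
E2: (NOT Z OR Z) AND NOT NOT (NOT X AND X OR NOT Z) AND Y OR NOT W
    = NOT NOT (NOT X AND X OR NOT Z) AND Y OR NOT W   — complement / identity
    = NOT NOT NOT Z AND Y OR NOT W   — complement / identity
    = NOT Z AND Y OR NOT W   — double negation
Both reduce to NOT Z AND Y OR NOT W, so they are equivalent.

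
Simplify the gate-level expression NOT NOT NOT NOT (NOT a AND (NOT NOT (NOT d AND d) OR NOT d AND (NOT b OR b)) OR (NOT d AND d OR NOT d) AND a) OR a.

NOT d OR a

NOT NOT NOT NOT (NOT a AND (NOT NOT (NOT d AND d) OR NOT d AND (NOT b OR b)) OR (NOT d AND d OR NOT d) AND a) OR a
= NOT NOT NOT NOT (NOT a AND (NOT NOT (NOT d AND d) OR NOT d) OR (NOT d AND d OR NOT d) AND a) OR a   (complement / identity)
= NOT NOT NOT NOT (NOT a AND (NOT d AND d OR NOT d) OR (NOT d AND d OR NOT d) AND a) OR a   (double negation)
= NOT NOT NOT NOT (NOT d AND d OR NOT d) OR a   (distribution)
= NOT NOT NOT NOT NOT d OR a   (complement / identity)
= NOT NOT NOT d OR a   (double negation)
= NOT d OR a   (double negation)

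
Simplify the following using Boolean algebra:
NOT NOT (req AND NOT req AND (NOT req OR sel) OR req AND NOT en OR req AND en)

req

NOT NOT (req AND NOT req AND (NOT req OR sel) OR req AND NOT en OR req AND en)
= NOT NOT (req AND NOT req OR req AND NOT en OR req AND en)   (absorption)
= NOT NOT (req AND NOT en OR req AND en)   (complement / identity)
= req AND NOT en OR req AND en   (double negation)
= req   (distribution)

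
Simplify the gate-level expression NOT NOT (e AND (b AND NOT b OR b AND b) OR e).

e

NOT NOT (e AND (b AND NOT b OR b AND b) OR e)
= NOT NOT (e AND b OR e)   (distribution)
= NOT NOT e   (absorption)
= e   (double negation)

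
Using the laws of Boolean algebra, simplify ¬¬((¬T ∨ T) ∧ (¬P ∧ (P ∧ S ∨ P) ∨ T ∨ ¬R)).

T ∨ ¬R

¬¬((¬T ∨ T) ∧ (¬P ∧ (P ∧ S ∨ P) ∨ T ∨ ¬R))
= ¬¬((¬T ∨ T) ∧ (¬P ∧ P ∨ T ∨ ¬R))
= ¬¬((¬T ∨ T) ∧ (T ∨ ¬R))
= ¬¬(T ∨ ¬R)
= T ∨ ¬R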